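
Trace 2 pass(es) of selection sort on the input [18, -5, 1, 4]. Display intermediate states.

Pass 1: Select minimum -5 at index 1, swap -> [-5, 18, 1, 4]
Pass 2: Select minimum 1 at index 2, swap -> [-5, 1, 18, 4]


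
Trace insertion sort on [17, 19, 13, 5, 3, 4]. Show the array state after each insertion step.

First element 17 is already 'sorted'
Insert 19: shifted 0 elements -> [17, 19, 13, 5, 3, 4]
Insert 13: shifted 2 elements -> [13, 17, 19, 5, 3, 4]
Insert 5: shifted 3 elements -> [5, 13, 17, 19, 3, 4]
Insert 3: shifted 4 elements -> [3, 5, 13, 17, 19, 4]
Insert 4: shifted 4 elements -> [3, 4, 5, 13, 17, 19]


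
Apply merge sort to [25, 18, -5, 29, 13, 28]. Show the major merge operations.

Divide and conquer:
  Merge [18] + [-5] -> [-5, 18]
  Merge [25] + [-5, 18] -> [-5, 18, 25]
  Merge [13] + [28] -> [13, 28]
  Merge [29] + [13, 28] -> [13, 28, 29]
  Merge [-5, 18, 25] + [13, 28, 29] -> [-5, 13, 18, 25, 28, 29]


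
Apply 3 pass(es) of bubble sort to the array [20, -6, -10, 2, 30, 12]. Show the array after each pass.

After pass 1: [-6, -10, 2, 20, 12, 30] (4 swaps)
After pass 2: [-10, -6, 2, 12, 20, 30] (2 swaps)
After pass 3: [-10, -6, 2, 12, 20, 30] (0 swaps)
Total swaps: 6


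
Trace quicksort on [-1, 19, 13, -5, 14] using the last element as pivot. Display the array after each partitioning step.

Partition 1: pivot=14 at index 3 -> [-1, 13, -5, 14, 19]
Partition 2: pivot=-5 at index 0 -> [-5, 13, -1, 14, 19]
Partition 3: pivot=-1 at index 1 -> [-5, -1, 13, 14, 19]


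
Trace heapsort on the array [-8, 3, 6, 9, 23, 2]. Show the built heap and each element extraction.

Build heap: [23, 9, 6, -8, 3, 2]
Extract 23: [9, 3, 6, -8, 2, 23]
Extract 9: [6, 3, 2, -8, 9, 23]
Extract 6: [3, -8, 2, 6, 9, 23]
Extract 3: [2, -8, 3, 6, 9, 23]
Extract 2: [-8, 2, 3, 6, 9, 23]


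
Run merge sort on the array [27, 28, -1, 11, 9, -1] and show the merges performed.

Divide and conquer:
  Merge [28] + [-1] -> [-1, 28]
  Merge [27] + [-1, 28] -> [-1, 27, 28]
  Merge [9] + [-1] -> [-1, 9]
  Merge [11] + [-1, 9] -> [-1, 9, 11]
  Merge [-1, 27, 28] + [-1, 9, 11] -> [-1, -1, 9, 11, 27, 28]


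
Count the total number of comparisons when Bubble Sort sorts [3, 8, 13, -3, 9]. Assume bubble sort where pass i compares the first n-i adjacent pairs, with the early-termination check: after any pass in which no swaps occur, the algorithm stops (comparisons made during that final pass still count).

Pass 1: compare adjacent pairs (0,1)..(3,4) = 4 comparison(s), 2 swap(s) -> [3, 8, -3, 9, 13]
Pass 2: compare adjacent pairs (0,1)..(2,3) = 3 comparison(s), 1 swap(s) -> [3, -3, 8, 9, 13]
Pass 3: compare adjacent pairs (0,1)..(1,2) = 2 comparison(s), 1 swap(s) -> [-3, 3, 8, 9, 13]
Pass 4: compare adjacent pairs (0,1)..(0,1) = 1 comparison(s), 0 swap(s) -> [-3, 3, 8, 9, 13]
No swaps in this pass, so bubble sort stops here.
Total comparisons: 4 + 3 + 2 + 1 = 10


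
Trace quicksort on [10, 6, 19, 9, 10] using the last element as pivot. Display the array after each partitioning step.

Partition 1: pivot=10 at index 3 -> [10, 6, 9, 10, 19]
Partition 2: pivot=9 at index 1 -> [6, 9, 10, 10, 19]


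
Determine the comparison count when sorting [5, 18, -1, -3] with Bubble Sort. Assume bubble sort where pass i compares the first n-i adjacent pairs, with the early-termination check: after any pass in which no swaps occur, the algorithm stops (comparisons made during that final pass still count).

Pass 1: compare adjacent pairs (0,1)..(2,3) = 3 comparison(s), 2 swap(s) -> [5, -1, -3, 18]
Pass 2: compare adjacent pairs (0,1)..(1,2) = 2 comparison(s), 2 swap(s) -> [-1, -3, 5, 18]
Pass 3: compare adjacent pairs (0,1)..(0,1) = 1 comparison(s), 1 swap(s) -> [-3, -1, 5, 18]
Every pass made at least one swap, so all n-1 passes run.
Total comparisons: 3 + 2 + 1 = 6


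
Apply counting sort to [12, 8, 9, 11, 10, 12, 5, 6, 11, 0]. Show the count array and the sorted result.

Count array: [1, 0, 0, 0, 0, 1, 1, 0, 1, 1, 1, 2, 2]
(count[i] = number of elements equal to i)
Cumulative count: [1, 1, 1, 1, 1, 2, 3, 3, 4, 5, 6, 8, 10]
Sorted: [0, 5, 6, 8, 9, 10, 11, 11, 12, 12]


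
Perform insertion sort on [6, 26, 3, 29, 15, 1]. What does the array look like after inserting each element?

First element 6 is already 'sorted'
Insert 26: shifted 0 elements -> [6, 26, 3, 29, 15, 1]
Insert 3: shifted 2 elements -> [3, 6, 26, 29, 15, 1]
Insert 29: shifted 0 elements -> [3, 6, 26, 29, 15, 1]
Insert 15: shifted 2 elements -> [3, 6, 15, 26, 29, 1]
Insert 1: shifted 5 elements -> [1, 3, 6, 15, 26, 29]


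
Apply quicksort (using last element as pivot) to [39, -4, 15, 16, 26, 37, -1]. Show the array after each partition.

Partition 1: pivot=-1 at index 1 -> [-4, -1, 15, 16, 26, 37, 39]
Partition 2: pivot=39 at index 6 -> [-4, -1, 15, 16, 26, 37, 39]
Partition 3: pivot=37 at index 5 -> [-4, -1, 15, 16, 26, 37, 39]
Partition 4: pivot=26 at index 4 -> [-4, -1, 15, 16, 26, 37, 39]
Partition 5: pivot=16 at index 3 -> [-4, -1, 15, 16, 26, 37, 39]


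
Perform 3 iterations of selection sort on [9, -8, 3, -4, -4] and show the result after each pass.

Pass 1: Select minimum -8 at index 1, swap -> [-8, 9, 3, -4, -4]
Pass 2: Select minimum -4 at index 3, swap -> [-8, -4, 3, 9, -4]
Pass 3: Select minimum -4 at index 4, swap -> [-8, -4, -4, 9, 3]


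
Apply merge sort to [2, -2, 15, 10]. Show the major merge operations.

Divide and conquer:
  Merge [2] + [-2] -> [-2, 2]
  Merge [15] + [10] -> [10, 15]
  Merge [-2, 2] + [10, 15] -> [-2, 2, 10, 15]


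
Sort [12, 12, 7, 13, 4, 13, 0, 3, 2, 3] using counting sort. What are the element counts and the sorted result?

Count array: [1, 0, 1, 2, 1, 0, 0, 1, 0, 0, 0, 0, 2, 2]
(count[i] = number of elements equal to i)
Cumulative count: [1, 1, 2, 4, 5, 5, 5, 6, 6, 6, 6, 6, 8, 10]
Sorted: [0, 2, 3, 3, 4, 7, 12, 12, 13, 13]


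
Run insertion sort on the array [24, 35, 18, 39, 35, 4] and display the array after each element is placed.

First element 24 is already 'sorted'
Insert 35: shifted 0 elements -> [24, 35, 18, 39, 35, 4]
Insert 18: shifted 2 elements -> [18, 24, 35, 39, 35, 4]
Insert 39: shifted 0 elements -> [18, 24, 35, 39, 35, 4]
Insert 35: shifted 1 elements -> [18, 24, 35, 35, 39, 4]
Insert 4: shifted 5 elements -> [4, 18, 24, 35, 35, 39]


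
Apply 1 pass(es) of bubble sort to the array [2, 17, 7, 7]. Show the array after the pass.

After pass 1: [2, 7, 7, 17] (2 swaps)
Total swaps: 2


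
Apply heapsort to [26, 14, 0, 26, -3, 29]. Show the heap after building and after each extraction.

Build heap: [29, 26, 26, 14, -3, 0]
Extract 29: [26, 14, 26, 0, -3, 29]
Extract 26: [26, 14, -3, 0, 26, 29]
Extract 26: [14, 0, -3, 26, 26, 29]
Extract 14: [0, -3, 14, 26, 26, 29]
Extract 0: [-3, 0, 14, 26, 26, 29]


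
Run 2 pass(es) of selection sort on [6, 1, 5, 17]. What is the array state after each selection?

Pass 1: Select minimum 1 at index 1, swap -> [1, 6, 5, 17]
Pass 2: Select minimum 5 at index 2, swap -> [1, 5, 6, 17]


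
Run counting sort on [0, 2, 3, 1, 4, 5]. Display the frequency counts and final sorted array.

Count array: [1, 1, 1, 1, 1, 1]
(count[i] = number of elements equal to i)
Cumulative count: [1, 2, 3, 4, 5, 6]
Sorted: [0, 1, 2, 3, 4, 5]


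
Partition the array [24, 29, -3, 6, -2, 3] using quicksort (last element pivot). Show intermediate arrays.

Partition 1: pivot=3 at index 2 -> [-3, -2, 3, 6, 29, 24]
Partition 2: pivot=-2 at index 1 -> [-3, -2, 3, 6, 29, 24]
Partition 3: pivot=24 at index 4 -> [-3, -2, 3, 6, 24, 29]


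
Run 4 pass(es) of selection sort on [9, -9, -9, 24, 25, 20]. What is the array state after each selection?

Pass 1: Select minimum -9 at index 1, swap -> [-9, 9, -9, 24, 25, 20]
Pass 2: Select minimum -9 at index 2, swap -> [-9, -9, 9, 24, 25, 20]
Pass 3: Select minimum 9 at index 2, swap -> [-9, -9, 9, 24, 25, 20]
Pass 4: Select minimum 20 at index 5, swap -> [-9, -9, 9, 20, 25, 24]


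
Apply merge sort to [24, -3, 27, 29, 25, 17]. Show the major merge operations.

Divide and conquer:
  Merge [-3] + [27] -> [-3, 27]
  Merge [24] + [-3, 27] -> [-3, 24, 27]
  Merge [25] + [17] -> [17, 25]
  Merge [29] + [17, 25] -> [17, 25, 29]
  Merge [-3, 24, 27] + [17, 25, 29] -> [-3, 17, 24, 25, 27, 29]


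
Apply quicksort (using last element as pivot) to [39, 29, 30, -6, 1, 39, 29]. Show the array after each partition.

Partition 1: pivot=29 at index 3 -> [29, -6, 1, 29, 30, 39, 39]
Partition 2: pivot=1 at index 1 -> [-6, 1, 29, 29, 30, 39, 39]
Partition 3: pivot=39 at index 6 -> [-6, 1, 29, 29, 30, 39, 39]
Partition 4: pivot=39 at index 5 -> [-6, 1, 29, 29, 30, 39, 39]


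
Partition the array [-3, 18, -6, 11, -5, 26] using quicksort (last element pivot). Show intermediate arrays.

Partition 1: pivot=26 at index 5 -> [-3, 18, -6, 11, -5, 26]
Partition 2: pivot=-5 at index 1 -> [-6, -5, -3, 11, 18, 26]
Partition 3: pivot=18 at index 4 -> [-6, -5, -3, 11, 18, 26]
Partition 4: pivot=11 at index 3 -> [-6, -5, -3, 11, 18, 26]


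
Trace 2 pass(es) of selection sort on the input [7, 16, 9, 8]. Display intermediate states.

Pass 1: Select minimum 7 at index 0, swap -> [7, 16, 9, 8]
Pass 2: Select minimum 8 at index 3, swap -> [7, 8, 9, 16]


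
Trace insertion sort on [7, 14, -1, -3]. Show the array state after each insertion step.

First element 7 is already 'sorted'
Insert 14: shifted 0 elements -> [7, 14, -1, -3]
Insert -1: shifted 2 elements -> [-1, 7, 14, -3]
Insert -3: shifted 3 elements -> [-3, -1, 7, 14]


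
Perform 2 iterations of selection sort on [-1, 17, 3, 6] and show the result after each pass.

Pass 1: Select minimum -1 at index 0, swap -> [-1, 17, 3, 6]
Pass 2: Select minimum 3 at index 2, swap -> [-1, 3, 17, 6]


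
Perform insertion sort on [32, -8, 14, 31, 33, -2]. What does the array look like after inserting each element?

First element 32 is already 'sorted'
Insert -8: shifted 1 elements -> [-8, 32, 14, 31, 33, -2]
Insert 14: shifted 1 elements -> [-8, 14, 32, 31, 33, -2]
Insert 31: shifted 1 elements -> [-8, 14, 31, 32, 33, -2]
Insert 33: shifted 0 elements -> [-8, 14, 31, 32, 33, -2]
Insert -2: shifted 4 elements -> [-8, -2, 14, 31, 32, 33]


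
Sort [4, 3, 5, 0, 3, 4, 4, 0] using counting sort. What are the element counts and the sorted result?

Count array: [2, 0, 0, 2, 3, 1]
(count[i] = number of elements equal to i)
Cumulative count: [2, 2, 2, 4, 7, 8]
Sorted: [0, 0, 3, 3, 4, 4, 4, 5]


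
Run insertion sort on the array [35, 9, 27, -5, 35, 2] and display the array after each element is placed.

First element 35 is already 'sorted'
Insert 9: shifted 1 elements -> [9, 35, 27, -5, 35, 2]
Insert 27: shifted 1 elements -> [9, 27, 35, -5, 35, 2]
Insert -5: shifted 3 elements -> [-5, 9, 27, 35, 35, 2]
Insert 35: shifted 0 elements -> [-5, 9, 27, 35, 35, 2]
Insert 2: shifted 4 elements -> [-5, 2, 9, 27, 35, 35]


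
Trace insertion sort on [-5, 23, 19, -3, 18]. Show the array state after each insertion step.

First element -5 is already 'sorted'
Insert 23: shifted 0 elements -> [-5, 23, 19, -3, 18]
Insert 19: shifted 1 elements -> [-5, 19, 23, -3, 18]
Insert -3: shifted 2 elements -> [-5, -3, 19, 23, 18]
Insert 18: shifted 2 elements -> [-5, -3, 18, 19, 23]


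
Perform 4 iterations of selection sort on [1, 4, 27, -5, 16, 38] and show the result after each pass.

Pass 1: Select minimum -5 at index 3, swap -> [-5, 4, 27, 1, 16, 38]
Pass 2: Select minimum 1 at index 3, swap -> [-5, 1, 27, 4, 16, 38]
Pass 3: Select minimum 4 at index 3, swap -> [-5, 1, 4, 27, 16, 38]
Pass 4: Select minimum 16 at index 4, swap -> [-5, 1, 4, 16, 27, 38]


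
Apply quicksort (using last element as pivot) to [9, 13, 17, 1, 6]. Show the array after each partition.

Partition 1: pivot=6 at index 1 -> [1, 6, 17, 9, 13]
Partition 2: pivot=13 at index 3 -> [1, 6, 9, 13, 17]


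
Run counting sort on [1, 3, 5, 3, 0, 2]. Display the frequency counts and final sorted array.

Count array: [1, 1, 1, 2, 0, 1]
(count[i] = number of elements equal to i)
Cumulative count: [1, 2, 3, 5, 5, 6]
Sorted: [0, 1, 2, 3, 3, 5]


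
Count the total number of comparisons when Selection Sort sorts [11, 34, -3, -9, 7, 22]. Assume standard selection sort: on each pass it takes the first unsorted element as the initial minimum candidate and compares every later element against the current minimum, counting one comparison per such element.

Pass 1: scan indices 1..5 for the minimum = 5 comparison(s); min is -9, place at index 0 -> [-9, 34, -3, 11, 7, 22]
Pass 2: scan indices 2..5 for the minimum = 4 comparison(s); min is -3, place at index 1 -> [-9, -3, 34, 11, 7, 22]
Pass 3: scan indices 3..5 for the minimum = 3 comparison(s); min is 7, place at index 2 -> [-9, -3, 7, 11, 34, 22]
Pass 4: scan indices 4..5 for the minimum = 2 comparison(s); min is 11, place at index 3 -> [-9, -3, 7, 11, 34, 22]
Pass 5: scan indices 5..5 for the minimum = 1 comparison(s); min is 22, place at index 4 -> [-9, -3, 7, 11, 22, 34]
Selection sort always scans the whole unsorted suffix, so the count is (n-1) + (n-2) + ... + 1 = n(n-1)/2 = 6*5/2 = 15 regardless of the input order.
Total comparisons: 5 + 4 + 3 + 2 + 1 = 15


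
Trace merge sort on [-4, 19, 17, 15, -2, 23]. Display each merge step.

Divide and conquer:
  Merge [19] + [17] -> [17, 19]
  Merge [-4] + [17, 19] -> [-4, 17, 19]
  Merge [-2] + [23] -> [-2, 23]
  Merge [15] + [-2, 23] -> [-2, 15, 23]
  Merge [-4, 17, 19] + [-2, 15, 23] -> [-4, -2, 15, 17, 19, 23]


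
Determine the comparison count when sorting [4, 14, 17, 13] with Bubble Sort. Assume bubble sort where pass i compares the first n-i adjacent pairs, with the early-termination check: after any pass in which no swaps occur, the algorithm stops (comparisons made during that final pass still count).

Pass 1: compare adjacent pairs (0,1)..(2,3) = 3 comparison(s), 1 swap(s) -> [4, 14, 13, 17]
Pass 2: compare adjacent pairs (0,1)..(1,2) = 2 comparison(s), 1 swap(s) -> [4, 13, 14, 17]
Pass 3: compare adjacent pairs (0,1)..(0,1) = 1 comparison(s), 0 swap(s) -> [4, 13, 14, 17]
No swaps in this pass, so bubble sort stops here.
Total comparisons: 3 + 2 + 1 = 6


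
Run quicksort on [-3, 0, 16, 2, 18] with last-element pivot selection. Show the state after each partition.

Partition 1: pivot=18 at index 4 -> [-3, 0, 16, 2, 18]
Partition 2: pivot=2 at index 2 -> [-3, 0, 2, 16, 18]
Partition 3: pivot=0 at index 1 -> [-3, 0, 2, 16, 18]


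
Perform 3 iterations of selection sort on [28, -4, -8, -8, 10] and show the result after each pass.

Pass 1: Select minimum -8 at index 2, swap -> [-8, -4, 28, -8, 10]
Pass 2: Select minimum -8 at index 3, swap -> [-8, -8, 28, -4, 10]
Pass 3: Select minimum -4 at index 3, swap -> [-8, -8, -4, 28, 10]


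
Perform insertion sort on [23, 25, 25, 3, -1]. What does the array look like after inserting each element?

First element 23 is already 'sorted'
Insert 25: shifted 0 elements -> [23, 25, 25, 3, -1]
Insert 25: shifted 0 elements -> [23, 25, 25, 3, -1]
Insert 3: shifted 3 elements -> [3, 23, 25, 25, -1]
Insert -1: shifted 4 elements -> [-1, 3, 23, 25, 25]


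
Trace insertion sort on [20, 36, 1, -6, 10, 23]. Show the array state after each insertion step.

First element 20 is already 'sorted'
Insert 36: shifted 0 elements -> [20, 36, 1, -6, 10, 23]
Insert 1: shifted 2 elements -> [1, 20, 36, -6, 10, 23]
Insert -6: shifted 3 elements -> [-6, 1, 20, 36, 10, 23]
Insert 10: shifted 2 elements -> [-6, 1, 10, 20, 36, 23]
Insert 23: shifted 1 elements -> [-6, 1, 10, 20, 23, 36]


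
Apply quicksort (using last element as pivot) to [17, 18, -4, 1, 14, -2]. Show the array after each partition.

Partition 1: pivot=-2 at index 1 -> [-4, -2, 17, 1, 14, 18]
Partition 2: pivot=18 at index 5 -> [-4, -2, 17, 1, 14, 18]
Partition 3: pivot=14 at index 3 -> [-4, -2, 1, 14, 17, 18]


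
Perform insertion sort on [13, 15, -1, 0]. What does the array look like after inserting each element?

First element 13 is already 'sorted'
Insert 15: shifted 0 elements -> [13, 15, -1, 0]
Insert -1: shifted 2 elements -> [-1, 13, 15, 0]
Insert 0: shifted 2 elements -> [-1, 0, 13, 15]


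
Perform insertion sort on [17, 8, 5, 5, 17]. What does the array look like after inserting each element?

First element 17 is already 'sorted'
Insert 8: shifted 1 elements -> [8, 17, 5, 5, 17]
Insert 5: shifted 2 elements -> [5, 8, 17, 5, 17]
Insert 5: shifted 2 elements -> [5, 5, 8, 17, 17]
Insert 17: shifted 0 elements -> [5, 5, 8, 17, 17]


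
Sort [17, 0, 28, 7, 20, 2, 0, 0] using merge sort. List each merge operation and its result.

Divide and conquer:
  Merge [17] + [0] -> [0, 17]
  Merge [28] + [7] -> [7, 28]
  Merge [0, 17] + [7, 28] -> [0, 7, 17, 28]
  Merge [20] + [2] -> [2, 20]
  Merge [0] + [0] -> [0, 0]
  Merge [2, 20] + [0, 0] -> [0, 0, 2, 20]
  Merge [0, 7, 17, 28] + [0, 0, 2, 20] -> [0, 0, 0, 2, 7, 17, 20, 28]


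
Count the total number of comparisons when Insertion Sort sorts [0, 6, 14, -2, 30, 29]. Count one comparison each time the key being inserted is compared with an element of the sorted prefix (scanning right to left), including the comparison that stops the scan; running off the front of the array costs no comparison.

Insert 6: 0 <= 6 (stop) = 1 comparison(s) -> [0, 6, 14, -2, 30, 29]
Insert 14: 6 <= 14 (stop) = 1 comparison(s) -> [0, 6, 14, -2, 30, 29]
Insert -2: 14 > -2 (shift), 6 > -2 (shift), 0 > -2 (shift), reached front = 3 comparison(s) -> [-2, 0, 6, 14, 30, 29]
Insert 30: 14 <= 30 (stop) = 1 comparison(s) -> [-2, 0, 6, 14, 30, 29]
Insert 29: 30 > 29 (shift), 14 <= 29 (stop) = 2 comparison(s) -> [-2, 0, 6, 14, 29, 30]
Total comparisons: 1 + 1 + 3 + 1 + 2 = 8


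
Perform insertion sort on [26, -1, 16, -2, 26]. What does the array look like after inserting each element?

First element 26 is already 'sorted'
Insert -1: shifted 1 elements -> [-1, 26, 16, -2, 26]
Insert 16: shifted 1 elements -> [-1, 16, 26, -2, 26]
Insert -2: shifted 3 elements -> [-2, -1, 16, 26, 26]
Insert 26: shifted 0 elements -> [-2, -1, 16, 26, 26]


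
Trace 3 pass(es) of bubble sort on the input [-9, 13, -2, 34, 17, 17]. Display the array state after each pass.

After pass 1: [-9, -2, 13, 17, 17, 34] (3 swaps)
After pass 2: [-9, -2, 13, 17, 17, 34] (0 swaps)
After pass 3: [-9, -2, 13, 17, 17, 34] (0 swaps)
Total swaps: 3


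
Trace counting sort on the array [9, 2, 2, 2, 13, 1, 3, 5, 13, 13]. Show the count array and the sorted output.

Count array: [0, 1, 3, 1, 0, 1, 0, 0, 0, 1, 0, 0, 0, 3]
(count[i] = number of elements equal to i)
Cumulative count: [0, 1, 4, 5, 5, 6, 6, 6, 6, 7, 7, 7, 7, 10]
Sorted: [1, 2, 2, 2, 3, 5, 9, 13, 13, 13]


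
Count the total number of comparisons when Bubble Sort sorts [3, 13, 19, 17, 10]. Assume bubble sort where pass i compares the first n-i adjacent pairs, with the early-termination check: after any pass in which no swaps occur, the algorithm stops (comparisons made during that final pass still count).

Pass 1: compare adjacent pairs (0,1)..(3,4) = 4 comparison(s), 2 swap(s) -> [3, 13, 17, 10, 19]
Pass 2: compare adjacent pairs (0,1)..(2,3) = 3 comparison(s), 1 swap(s) -> [3, 13, 10, 17, 19]
Pass 3: compare adjacent pairs (0,1)..(1,2) = 2 comparison(s), 1 swap(s) -> [3, 10, 13, 17, 19]
Pass 4: compare adjacent pairs (0,1)..(0,1) = 1 comparison(s), 0 swap(s) -> [3, 10, 13, 17, 19]
No swaps in this pass, so bubble sort stops here.
Total comparisons: 4 + 3 + 2 + 1 = 10


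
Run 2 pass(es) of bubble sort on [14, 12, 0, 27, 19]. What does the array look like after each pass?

After pass 1: [12, 0, 14, 19, 27] (3 swaps)
After pass 2: [0, 12, 14, 19, 27] (1 swaps)
Total swaps: 4


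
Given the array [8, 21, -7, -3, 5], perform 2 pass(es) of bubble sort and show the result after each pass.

After pass 1: [8, -7, -3, 5, 21] (3 swaps)
After pass 2: [-7, -3, 5, 8, 21] (3 swaps)
Total swaps: 6


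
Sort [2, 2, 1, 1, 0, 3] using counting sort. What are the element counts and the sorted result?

Count array: [1, 2, 2, 1]
(count[i] = number of elements equal to i)
Cumulative count: [1, 3, 5, 6]
Sorted: [0, 1, 1, 2, 2, 3]


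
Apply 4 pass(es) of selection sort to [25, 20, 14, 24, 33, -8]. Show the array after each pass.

Pass 1: Select minimum -8 at index 5, swap -> [-8, 20, 14, 24, 33, 25]
Pass 2: Select minimum 14 at index 2, swap -> [-8, 14, 20, 24, 33, 25]
Pass 3: Select minimum 20 at index 2, swap -> [-8, 14, 20, 24, 33, 25]
Pass 4: Select minimum 24 at index 3, swap -> [-8, 14, 20, 24, 33, 25]


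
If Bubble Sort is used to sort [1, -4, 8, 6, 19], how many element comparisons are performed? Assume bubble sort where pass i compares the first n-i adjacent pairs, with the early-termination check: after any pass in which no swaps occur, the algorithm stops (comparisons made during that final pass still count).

Pass 1: compare adjacent pairs (0,1)..(3,4) = 4 comparison(s), 2 swap(s) -> [-4, 1, 6, 8, 19]
Pass 2: compare adjacent pairs (0,1)..(2,3) = 3 comparison(s), 0 swap(s) -> [-4, 1, 6, 8, 19]
No swaps in this pass, so bubble sort stops here.
Total comparisons: 4 + 3 = 7


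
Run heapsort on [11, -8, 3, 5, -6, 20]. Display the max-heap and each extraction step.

Build heap: [20, 5, 11, -8, -6, 3]
Extract 20: [11, 5, 3, -8, -6, 20]
Extract 11: [5, -6, 3, -8, 11, 20]
Extract 5: [3, -6, -8, 5, 11, 20]
Extract 3: [-6, -8, 3, 5, 11, 20]
Extract -6: [-8, -6, 3, 5, 11, 20]


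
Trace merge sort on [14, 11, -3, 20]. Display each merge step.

Divide and conquer:
  Merge [14] + [11] -> [11, 14]
  Merge [-3] + [20] -> [-3, 20]
  Merge [11, 14] + [-3, 20] -> [-3, 11, 14, 20]


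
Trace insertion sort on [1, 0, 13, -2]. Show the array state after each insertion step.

First element 1 is already 'sorted'
Insert 0: shifted 1 elements -> [0, 1, 13, -2]
Insert 13: shifted 0 elements -> [0, 1, 13, -2]
Insert -2: shifted 3 elements -> [-2, 0, 1, 13]


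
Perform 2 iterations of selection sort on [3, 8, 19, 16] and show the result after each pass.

Pass 1: Select minimum 3 at index 0, swap -> [3, 8, 19, 16]
Pass 2: Select minimum 8 at index 1, swap -> [3, 8, 19, 16]


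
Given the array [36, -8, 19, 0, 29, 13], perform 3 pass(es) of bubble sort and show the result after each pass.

After pass 1: [-8, 19, 0, 29, 13, 36] (5 swaps)
After pass 2: [-8, 0, 19, 13, 29, 36] (2 swaps)
After pass 3: [-8, 0, 13, 19, 29, 36] (1 swaps)
Total swaps: 8


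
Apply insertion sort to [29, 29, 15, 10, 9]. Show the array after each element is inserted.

First element 29 is already 'sorted'
Insert 29: shifted 0 elements -> [29, 29, 15, 10, 9]
Insert 15: shifted 2 elements -> [15, 29, 29, 10, 9]
Insert 10: shifted 3 elements -> [10, 15, 29, 29, 9]
Insert 9: shifted 4 elements -> [9, 10, 15, 29, 29]


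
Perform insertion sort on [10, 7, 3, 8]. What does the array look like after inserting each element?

First element 10 is already 'sorted'
Insert 7: shifted 1 elements -> [7, 10, 3, 8]
Insert 3: shifted 2 elements -> [3, 7, 10, 8]
Insert 8: shifted 1 elements -> [3, 7, 8, 10]


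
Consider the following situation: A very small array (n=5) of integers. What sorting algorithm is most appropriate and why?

Best choice: Insertion sort
Reason: For tiny inputs the O(n^2) overhead is negligible and insertion sort has minimal constant factors


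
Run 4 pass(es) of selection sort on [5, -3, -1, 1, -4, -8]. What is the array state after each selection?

Pass 1: Select minimum -8 at index 5, swap -> [-8, -3, -1, 1, -4, 5]
Pass 2: Select minimum -4 at index 4, swap -> [-8, -4, -1, 1, -3, 5]
Pass 3: Select minimum -3 at index 4, swap -> [-8, -4, -3, 1, -1, 5]
Pass 4: Select minimum -1 at index 4, swap -> [-8, -4, -3, -1, 1, 5]


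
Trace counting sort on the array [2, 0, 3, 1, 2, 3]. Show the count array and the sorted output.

Count array: [1, 1, 2, 2]
(count[i] = number of elements equal to i)
Cumulative count: [1, 2, 4, 6]
Sorted: [0, 1, 2, 2, 3, 3]


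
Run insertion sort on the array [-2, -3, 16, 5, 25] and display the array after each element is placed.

First element -2 is already 'sorted'
Insert -3: shifted 1 elements -> [-3, -2, 16, 5, 25]
Insert 16: shifted 0 elements -> [-3, -2, 16, 5, 25]
Insert 5: shifted 1 elements -> [-3, -2, 5, 16, 25]
Insert 25: shifted 0 elements -> [-3, -2, 5, 16, 25]


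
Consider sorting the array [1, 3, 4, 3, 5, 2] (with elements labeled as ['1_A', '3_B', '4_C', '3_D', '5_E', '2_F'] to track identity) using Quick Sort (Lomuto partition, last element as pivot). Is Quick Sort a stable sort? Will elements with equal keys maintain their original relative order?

Trace Quick Sort on the labeled array (the key is the number; the letter only tracks identity):
  Partition indices 0..5 around pivot 2_F -> [1_A, 2_F, 4_C, 3_D, 5_E, 3_B]
  Partition indices 2..5 around pivot 3_B -> [1_A, 2_F, 3_D, 3_B, 5_E, 4_C]
  Partition indices 4..5 around pivot 4_C -> [1_A, 2_F, 3_D, 3_B, 4_C, 5_E]
Final order: [1_A, 2_F, 3_D, 3_B, 4_C, 5_E]
Equal keys:
  value 3: originally 3_B, 3_D; after sorting 3_D, 3_B -> order changed
Equal keys were reordered, so Quick Sort is not stable: partition swaps elements across long distances and can reorder equal keys. (One such input is enough; an unstable sort may happen to preserve order on other inputs, but it gives no guarantee.)
Answer: Not stable


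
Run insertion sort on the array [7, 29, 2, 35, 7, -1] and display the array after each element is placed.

First element 7 is already 'sorted'
Insert 29: shifted 0 elements -> [7, 29, 2, 35, 7, -1]
Insert 2: shifted 2 elements -> [2, 7, 29, 35, 7, -1]
Insert 35: shifted 0 elements -> [2, 7, 29, 35, 7, -1]
Insert 7: shifted 2 elements -> [2, 7, 7, 29, 35, -1]
Insert -1: shifted 5 elements -> [-1, 2, 7, 7, 29, 35]


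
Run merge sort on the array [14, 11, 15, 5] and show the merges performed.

Divide and conquer:
  Merge [14] + [11] -> [11, 14]
  Merge [15] + [5] -> [5, 15]
  Merge [11, 14] + [5, 15] -> [5, 11, 14, 15]


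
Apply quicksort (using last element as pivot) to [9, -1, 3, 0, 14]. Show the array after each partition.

Partition 1: pivot=14 at index 4 -> [9, -1, 3, 0, 14]
Partition 2: pivot=0 at index 1 -> [-1, 0, 3, 9, 14]
Partition 3: pivot=9 at index 3 -> [-1, 0, 3, 9, 14]


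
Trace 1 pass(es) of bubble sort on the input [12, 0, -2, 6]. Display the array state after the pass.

After pass 1: [0, -2, 6, 12] (3 swaps)
Total swaps: 3


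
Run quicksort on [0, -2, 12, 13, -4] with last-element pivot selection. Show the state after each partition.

Partition 1: pivot=-4 at index 0 -> [-4, -2, 12, 13, 0]
Partition 2: pivot=0 at index 2 -> [-4, -2, 0, 13, 12]
Partition 3: pivot=12 at index 3 -> [-4, -2, 0, 12, 13]


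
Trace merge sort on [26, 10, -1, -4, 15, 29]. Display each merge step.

Divide and conquer:
  Merge [10] + [-1] -> [-1, 10]
  Merge [26] + [-1, 10] -> [-1, 10, 26]
  Merge [15] + [29] -> [15, 29]
  Merge [-4] + [15, 29] -> [-4, 15, 29]
  Merge [-1, 10, 26] + [-4, 15, 29] -> [-4, -1, 10, 15, 26, 29]


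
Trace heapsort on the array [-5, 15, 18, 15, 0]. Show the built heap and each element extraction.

Build heap: [18, 15, -5, 15, 0]
Extract 18: [15, 15, -5, 0, 18]
Extract 15: [15, 0, -5, 15, 18]
Extract 15: [0, -5, 15, 15, 18]
Extract 0: [-5, 0, 15, 15, 18]


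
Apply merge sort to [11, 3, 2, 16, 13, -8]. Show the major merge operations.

Divide and conquer:
  Merge [3] + [2] -> [2, 3]
  Merge [11] + [2, 3] -> [2, 3, 11]
  Merge [13] + [-8] -> [-8, 13]
  Merge [16] + [-8, 13] -> [-8, 13, 16]
  Merge [2, 3, 11] + [-8, 13, 16] -> [-8, 2, 3, 11, 13, 16]


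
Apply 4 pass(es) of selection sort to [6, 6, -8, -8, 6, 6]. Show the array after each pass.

Pass 1: Select minimum -8 at index 2, swap -> [-8, 6, 6, -8, 6, 6]
Pass 2: Select minimum -8 at index 3, swap -> [-8, -8, 6, 6, 6, 6]
Pass 3: Select minimum 6 at index 2, swap -> [-8, -8, 6, 6, 6, 6]
Pass 4: Select minimum 6 at index 3, swap -> [-8, -8, 6, 6, 6, 6]


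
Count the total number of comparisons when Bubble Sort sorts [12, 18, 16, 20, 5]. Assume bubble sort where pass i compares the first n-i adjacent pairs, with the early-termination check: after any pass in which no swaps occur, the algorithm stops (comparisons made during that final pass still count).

Pass 1: compare adjacent pairs (0,1)..(3,4) = 4 comparison(s), 2 swap(s) -> [12, 16, 18, 5, 20]
Pass 2: compare adjacent pairs (0,1)..(2,3) = 3 comparison(s), 1 swap(s) -> [12, 16, 5, 18, 20]
Pass 3: compare adjacent pairs (0,1)..(1,2) = 2 comparison(s), 1 swap(s) -> [12, 5, 16, 18, 20]
Pass 4: compare adjacent pairs (0,1)..(0,1) = 1 comparison(s), 1 swap(s) -> [5, 12, 16, 18, 20]
Every pass made at least one swap, so all n-1 passes run.
Total comparisons: 4 + 3 + 2 + 1 = 10


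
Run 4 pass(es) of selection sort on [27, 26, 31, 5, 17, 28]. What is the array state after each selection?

Pass 1: Select minimum 5 at index 3, swap -> [5, 26, 31, 27, 17, 28]
Pass 2: Select minimum 17 at index 4, swap -> [5, 17, 31, 27, 26, 28]
Pass 3: Select minimum 26 at index 4, swap -> [5, 17, 26, 27, 31, 28]
Pass 4: Select minimum 27 at index 3, swap -> [5, 17, 26, 27, 31, 28]


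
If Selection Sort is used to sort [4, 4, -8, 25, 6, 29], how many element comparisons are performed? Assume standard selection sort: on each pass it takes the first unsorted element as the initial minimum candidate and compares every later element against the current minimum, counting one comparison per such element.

Pass 1: scan indices 1..5 for the minimum = 5 comparison(s); min is -8, place at index 0 -> [-8, 4, 4, 25, 6, 29]
Pass 2: scan indices 2..5 for the minimum = 4 comparison(s); min is 4, place at index 1 -> [-8, 4, 4, 25, 6, 29]
Pass 3: scan indices 3..5 for the minimum = 3 comparison(s); min is 4, place at index 2 -> [-8, 4, 4, 25, 6, 29]
Pass 4: scan indices 4..5 for the minimum = 2 comparison(s); min is 6, place at index 3 -> [-8, 4, 4, 6, 25, 29]
Pass 5: scan indices 5..5 for the minimum = 1 comparison(s); min is 25, place at index 4 -> [-8, 4, 4, 6, 25, 29]
Selection sort always scans the whole unsorted suffix, so the count is (n-1) + (n-2) + ... + 1 = n(n-1)/2 = 6*5/2 = 15 regardless of the input order.
Total comparisons: 5 + 4 + 3 + 2 + 1 = 15


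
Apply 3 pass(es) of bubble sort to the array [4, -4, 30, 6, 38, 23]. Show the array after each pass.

After pass 1: [-4, 4, 6, 30, 23, 38] (3 swaps)
After pass 2: [-4, 4, 6, 23, 30, 38] (1 swaps)
After pass 3: [-4, 4, 6, 23, 30, 38] (0 swaps)
Total swaps: 4


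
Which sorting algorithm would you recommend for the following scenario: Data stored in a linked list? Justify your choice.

Best choice: Merge sort
Reason: Merge sort doesn't require random access; can be done in O(1) extra space for linked lists


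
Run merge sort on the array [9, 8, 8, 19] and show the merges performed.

Divide and conquer:
  Merge [9] + [8] -> [8, 9]
  Merge [8] + [19] -> [8, 19]
  Merge [8, 9] + [8, 19] -> [8, 8, 9, 19]


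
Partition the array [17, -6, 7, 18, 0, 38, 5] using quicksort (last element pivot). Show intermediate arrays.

Partition 1: pivot=5 at index 2 -> [-6, 0, 5, 18, 17, 38, 7]
Partition 2: pivot=0 at index 1 -> [-6, 0, 5, 18, 17, 38, 7]
Partition 3: pivot=7 at index 3 -> [-6, 0, 5, 7, 17, 38, 18]
Partition 4: pivot=18 at index 5 -> [-6, 0, 5, 7, 17, 18, 38]


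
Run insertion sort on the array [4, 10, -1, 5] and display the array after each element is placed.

First element 4 is already 'sorted'
Insert 10: shifted 0 elements -> [4, 10, -1, 5]
Insert -1: shifted 2 elements -> [-1, 4, 10, 5]
Insert 5: shifted 1 elements -> [-1, 4, 5, 10]


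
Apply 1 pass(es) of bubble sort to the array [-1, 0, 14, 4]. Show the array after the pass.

After pass 1: [-1, 0, 4, 14] (1 swaps)
Total swaps: 1


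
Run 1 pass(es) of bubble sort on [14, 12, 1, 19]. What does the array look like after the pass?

After pass 1: [12, 1, 14, 19] (2 swaps)
Total swaps: 2


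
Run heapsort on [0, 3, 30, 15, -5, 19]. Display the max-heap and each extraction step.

Build heap: [30, 15, 19, 3, -5, 0]
Extract 30: [19, 15, 0, 3, -5, 30]
Extract 19: [15, 3, 0, -5, 19, 30]
Extract 15: [3, -5, 0, 15, 19, 30]
Extract 3: [0, -5, 3, 15, 19, 30]
Extract 0: [-5, 0, 3, 15, 19, 30]


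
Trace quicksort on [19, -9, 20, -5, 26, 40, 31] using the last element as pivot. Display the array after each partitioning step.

Partition 1: pivot=31 at index 5 -> [19, -9, 20, -5, 26, 31, 40]
Partition 2: pivot=26 at index 4 -> [19, -9, 20, -5, 26, 31, 40]
Partition 3: pivot=-5 at index 1 -> [-9, -5, 20, 19, 26, 31, 40]
Partition 4: pivot=19 at index 2 -> [-9, -5, 19, 20, 26, 31, 40]


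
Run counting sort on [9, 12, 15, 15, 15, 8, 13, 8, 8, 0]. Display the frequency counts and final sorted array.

Count array: [1, 0, 0, 0, 0, 0, 0, 0, 3, 1, 0, 0, 1, 1, 0, 3]
(count[i] = number of elements equal to i)
Cumulative count: [1, 1, 1, 1, 1, 1, 1, 1, 4, 5, 5, 5, 6, 7, 7, 10]
Sorted: [0, 8, 8, 8, 9, 12, 13, 15, 15, 15]


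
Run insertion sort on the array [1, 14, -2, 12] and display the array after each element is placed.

First element 1 is already 'sorted'
Insert 14: shifted 0 elements -> [1, 14, -2, 12]
Insert -2: shifted 2 elements -> [-2, 1, 14, 12]
Insert 12: shifted 1 elements -> [-2, 1, 12, 14]


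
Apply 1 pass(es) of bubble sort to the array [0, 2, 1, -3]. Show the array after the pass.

After pass 1: [0, 1, -3, 2] (2 swaps)
Total swaps: 2


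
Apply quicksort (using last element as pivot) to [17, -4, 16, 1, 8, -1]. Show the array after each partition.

Partition 1: pivot=-1 at index 1 -> [-4, -1, 16, 1, 8, 17]
Partition 2: pivot=17 at index 5 -> [-4, -1, 16, 1, 8, 17]
Partition 3: pivot=8 at index 3 -> [-4, -1, 1, 8, 16, 17]


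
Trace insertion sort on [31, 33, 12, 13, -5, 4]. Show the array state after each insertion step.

First element 31 is already 'sorted'
Insert 33: shifted 0 elements -> [31, 33, 12, 13, -5, 4]
Insert 12: shifted 2 elements -> [12, 31, 33, 13, -5, 4]
Insert 13: shifted 2 elements -> [12, 13, 31, 33, -5, 4]
Insert -5: shifted 4 elements -> [-5, 12, 13, 31, 33, 4]
Insert 4: shifted 4 elements -> [-5, 4, 12, 13, 31, 33]


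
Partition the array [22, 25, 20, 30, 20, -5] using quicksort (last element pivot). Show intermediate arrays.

Partition 1: pivot=-5 at index 0 -> [-5, 25, 20, 30, 20, 22]
Partition 2: pivot=22 at index 3 -> [-5, 20, 20, 22, 25, 30]
Partition 3: pivot=20 at index 2 -> [-5, 20, 20, 22, 25, 30]
Partition 4: pivot=30 at index 5 -> [-5, 20, 20, 22, 25, 30]


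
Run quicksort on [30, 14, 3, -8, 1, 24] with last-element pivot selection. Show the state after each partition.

Partition 1: pivot=24 at index 4 -> [14, 3, -8, 1, 24, 30]
Partition 2: pivot=1 at index 1 -> [-8, 1, 14, 3, 24, 30]
Partition 3: pivot=3 at index 2 -> [-8, 1, 3, 14, 24, 30]


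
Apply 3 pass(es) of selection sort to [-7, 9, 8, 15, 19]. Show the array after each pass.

Pass 1: Select minimum -7 at index 0, swap -> [-7, 9, 8, 15, 19]
Pass 2: Select minimum 8 at index 2, swap -> [-7, 8, 9, 15, 19]
Pass 3: Select minimum 9 at index 2, swap -> [-7, 8, 9, 15, 19]


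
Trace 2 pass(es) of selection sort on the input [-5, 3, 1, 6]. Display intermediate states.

Pass 1: Select minimum -5 at index 0, swap -> [-5, 3, 1, 6]
Pass 2: Select minimum 1 at index 2, swap -> [-5, 1, 3, 6]


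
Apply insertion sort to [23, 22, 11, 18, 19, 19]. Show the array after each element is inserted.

First element 23 is already 'sorted'
Insert 22: shifted 1 elements -> [22, 23, 11, 18, 19, 19]
Insert 11: shifted 2 elements -> [11, 22, 23, 18, 19, 19]
Insert 18: shifted 2 elements -> [11, 18, 22, 23, 19, 19]
Insert 19: shifted 2 elements -> [11, 18, 19, 22, 23, 19]
Insert 19: shifted 2 elements -> [11, 18, 19, 19, 22, 23]


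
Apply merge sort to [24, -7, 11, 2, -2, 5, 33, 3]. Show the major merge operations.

Divide and conquer:
  Merge [24] + [-7] -> [-7, 24]
  Merge [11] + [2] -> [2, 11]
  Merge [-7, 24] + [2, 11] -> [-7, 2, 11, 24]
  Merge [-2] + [5] -> [-2, 5]
  Merge [33] + [3] -> [3, 33]
  Merge [-2, 5] + [3, 33] -> [-2, 3, 5, 33]
  Merge [-7, 2, 11, 24] + [-2, 3, 5, 33] -> [-7, -2, 2, 3, 5, 11, 24, 33]


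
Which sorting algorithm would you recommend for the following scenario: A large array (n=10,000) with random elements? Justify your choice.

Best choice: Quicksort or Mergesort
Reason: Both have O(n log n) average case; quicksort has lower constant factors


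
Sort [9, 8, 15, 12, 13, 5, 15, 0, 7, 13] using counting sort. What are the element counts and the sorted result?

Count array: [1, 0, 0, 0, 0, 1, 0, 1, 1, 1, 0, 0, 1, 2, 0, 2]
(count[i] = number of elements equal to i)
Cumulative count: [1, 1, 1, 1, 1, 2, 2, 3, 4, 5, 5, 5, 6, 8, 8, 10]
Sorted: [0, 5, 7, 8, 9, 12, 13, 13, 15, 15]


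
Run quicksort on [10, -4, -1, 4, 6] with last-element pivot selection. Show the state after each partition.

Partition 1: pivot=6 at index 3 -> [-4, -1, 4, 6, 10]
Partition 2: pivot=4 at index 2 -> [-4, -1, 4, 6, 10]
Partition 3: pivot=-1 at index 1 -> [-4, -1, 4, 6, 10]


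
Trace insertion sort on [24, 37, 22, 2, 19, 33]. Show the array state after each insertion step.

First element 24 is already 'sorted'
Insert 37: shifted 0 elements -> [24, 37, 22, 2, 19, 33]
Insert 22: shifted 2 elements -> [22, 24, 37, 2, 19, 33]
Insert 2: shifted 3 elements -> [2, 22, 24, 37, 19, 33]
Insert 19: shifted 3 elements -> [2, 19, 22, 24, 37, 33]
Insert 33: shifted 1 elements -> [2, 19, 22, 24, 33, 37]


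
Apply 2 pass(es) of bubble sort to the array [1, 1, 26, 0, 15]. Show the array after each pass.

After pass 1: [1, 1, 0, 15, 26] (2 swaps)
After pass 2: [1, 0, 1, 15, 26] (1 swaps)
Total swaps: 3


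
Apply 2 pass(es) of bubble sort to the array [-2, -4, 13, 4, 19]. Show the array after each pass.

After pass 1: [-4, -2, 4, 13, 19] (2 swaps)
After pass 2: [-4, -2, 4, 13, 19] (0 swaps)
Total swaps: 2


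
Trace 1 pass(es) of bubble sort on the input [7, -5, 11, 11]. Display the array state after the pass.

After pass 1: [-5, 7, 11, 11] (1 swaps)
Total swaps: 1


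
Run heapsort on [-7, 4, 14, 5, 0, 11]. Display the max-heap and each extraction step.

Build heap: [14, 5, 11, 4, 0, -7]
Extract 14: [11, 5, -7, 4, 0, 14]
Extract 11: [5, 4, -7, 0, 11, 14]
Extract 5: [4, 0, -7, 5, 11, 14]
Extract 4: [0, -7, 4, 5, 11, 14]
Extract 0: [-7, 0, 4, 5, 11, 14]


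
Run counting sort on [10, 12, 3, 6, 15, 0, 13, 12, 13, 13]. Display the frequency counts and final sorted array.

Count array: [1, 0, 0, 1, 0, 0, 1, 0, 0, 0, 1, 0, 2, 3, 0, 1]
(count[i] = number of elements equal to i)
Cumulative count: [1, 1, 1, 2, 2, 2, 3, 3, 3, 3, 4, 4, 6, 9, 9, 10]
Sorted: [0, 3, 6, 10, 12, 12, 13, 13, 13, 15]


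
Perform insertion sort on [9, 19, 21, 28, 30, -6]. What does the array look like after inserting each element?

First element 9 is already 'sorted'
Insert 19: shifted 0 elements -> [9, 19, 21, 28, 30, -6]
Insert 21: shifted 0 elements -> [9, 19, 21, 28, 30, -6]
Insert 28: shifted 0 elements -> [9, 19, 21, 28, 30, -6]
Insert 30: shifted 0 elements -> [9, 19, 21, 28, 30, -6]
Insert -6: shifted 5 elements -> [-6, 9, 19, 21, 28, 30]


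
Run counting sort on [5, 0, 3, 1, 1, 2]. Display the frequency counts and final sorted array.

Count array: [1, 2, 1, 1, 0, 1]
(count[i] = number of elements equal to i)
Cumulative count: [1, 3, 4, 5, 5, 6]
Sorted: [0, 1, 1, 2, 3, 5]


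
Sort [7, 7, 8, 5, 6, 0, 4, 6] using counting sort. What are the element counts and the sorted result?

Count array: [1, 0, 0, 0, 1, 1, 2, 2, 1]
(count[i] = number of elements equal to i)
Cumulative count: [1, 1, 1, 1, 2, 3, 5, 7, 8]
Sorted: [0, 4, 5, 6, 6, 7, 7, 8]


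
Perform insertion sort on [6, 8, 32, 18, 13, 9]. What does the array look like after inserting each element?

First element 6 is already 'sorted'
Insert 8: shifted 0 elements -> [6, 8, 32, 18, 13, 9]
Insert 32: shifted 0 elements -> [6, 8, 32, 18, 13, 9]
Insert 18: shifted 1 elements -> [6, 8, 18, 32, 13, 9]
Insert 13: shifted 2 elements -> [6, 8, 13, 18, 32, 9]
Insert 9: shifted 3 elements -> [6, 8, 9, 13, 18, 32]
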